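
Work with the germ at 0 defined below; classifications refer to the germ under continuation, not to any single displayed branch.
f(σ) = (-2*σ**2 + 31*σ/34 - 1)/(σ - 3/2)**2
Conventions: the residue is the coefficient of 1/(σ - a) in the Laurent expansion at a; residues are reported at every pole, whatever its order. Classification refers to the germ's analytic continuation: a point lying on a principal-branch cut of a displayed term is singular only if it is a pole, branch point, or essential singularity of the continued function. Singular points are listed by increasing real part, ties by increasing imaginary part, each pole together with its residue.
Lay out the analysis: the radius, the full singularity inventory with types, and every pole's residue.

Radius of convergence at 0: 3/2.
At 3/2: a pole of order 2; residue -173/34.

Denominator factor (σ - 3/2)^2: pole of order 2 at 3/2, modulus 3/2.
The radius of convergence is the smallest modulus among the singular points: 3/2.
At the order-2 pole 3/2 set g(σ) = (σ - (3/2))^2*f(σ) = -2*σ**2 + 31*σ/34 - 1.
Order-2 pole: residue = g'(a); g'(3/2) = -173/34, so the residue is -173/34.


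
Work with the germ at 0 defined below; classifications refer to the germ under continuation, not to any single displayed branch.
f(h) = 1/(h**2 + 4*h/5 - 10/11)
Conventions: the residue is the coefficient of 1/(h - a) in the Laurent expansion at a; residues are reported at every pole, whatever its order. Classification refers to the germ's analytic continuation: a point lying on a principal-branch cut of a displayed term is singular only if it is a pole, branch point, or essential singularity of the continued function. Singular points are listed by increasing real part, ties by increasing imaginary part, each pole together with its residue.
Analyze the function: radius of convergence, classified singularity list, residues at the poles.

Radius of convergence at 0: -2/5 + (7/55)*sqrt(66).
At -2/5 - (7/55)*sqrt(66): a pole of order 1; residue -(5/84)*sqrt(66).
At -2/5 + (7/55)*sqrt(66): a pole of order 1; residue (5/84)*sqrt(66).

Denominator factor (h**2 + 4*h/5 - 10/11): discriminant 1176/275, real irrational roots -2/5 + (7/55)*sqrt(66) and -2/5 - (7/55)*sqrt(66); poles of order 1, moduli -2/5 + (7/55)*sqrt(66) and 2/5 + (7/55)*sqrt(66).
The radius of convergence is the smallest modulus among the singular points: -2/5 + (7/55)*sqrt(66).
The factor h**2 + 4*h/5 - 10/11 splits as (h - a)(h - a') with a = -2/5 - (7/55)*sqrt(66), a' = -2/5 + (7/55)*sqrt(66). At the order-1 pole a set g(h) = (h - a)*f(h) = [1] / (h - a').
Simple pole: residue = g(a) at a = -2/5 - (7/55)*sqrt(66), which is -(5/84)*sqrt(66).
The factor h**2 + 4*h/5 - 10/11 splits as (h - a)(h - a') with a = -2/5 + (7/55)*sqrt(66), a' = -2/5 - (7/55)*sqrt(66). At the order-1 pole a set g(h) = (h - a)*f(h) = [1] / (h - a').
Simple pole: residue = g(a) at a = -2/5 + (7/55)*sqrt(66), which is (5/84)*sqrt(66).
List the singular points by increasing real part (a conjugate pair: the negative imaginary part first).


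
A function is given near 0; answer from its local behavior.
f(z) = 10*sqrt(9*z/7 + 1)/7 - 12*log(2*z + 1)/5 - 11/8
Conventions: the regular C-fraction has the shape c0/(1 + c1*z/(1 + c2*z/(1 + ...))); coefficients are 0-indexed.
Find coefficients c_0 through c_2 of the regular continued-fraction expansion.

Taylor coefficients (expand at 0): a_0 = 3/56, a_1 = -951/245, a_2 = 30903/6860.
c0 = a_0 = 3/56. Peel one level at a time: if S = 1 + c*z/S' with S'(0) = 1, then c is the z-coefficient of S and S' = c*z/(S - 1).
S_1 = c0/f = 1 + (2536/35)*z + (6328286/1225)*z^2 + ...; c1 = 2536/35.
S_2 = c1*z/(S_1 - 1) = 1 + (-3164143/44380)*z + ...; c2 = -3164143/44380.

The regular C-fraction coefficients are [3/56, 2536/35, -3164143/44380].


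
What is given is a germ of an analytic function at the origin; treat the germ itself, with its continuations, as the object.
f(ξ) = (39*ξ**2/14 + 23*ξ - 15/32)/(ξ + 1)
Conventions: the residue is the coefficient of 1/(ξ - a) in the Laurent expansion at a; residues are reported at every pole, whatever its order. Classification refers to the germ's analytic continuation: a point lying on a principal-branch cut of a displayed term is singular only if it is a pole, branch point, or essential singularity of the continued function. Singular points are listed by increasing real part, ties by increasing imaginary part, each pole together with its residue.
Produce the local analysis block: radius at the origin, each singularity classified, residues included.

Denominator factor (ξ + 1): pole of order 1 at -1, modulus 1.
The radius of convergence is the smallest modulus among the singular points: 1.
At the order-1 pole -1 set g(ξ) = (ξ - (-1))*f(ξ) = 39*ξ**2/14 + 23*ξ - 15/32.
Simple pole: residue = g(a) at a = -1, which is -4633/224.

Radius of convergence at 0: 1.
At -1: a pole of order 1; residue -4633/224.


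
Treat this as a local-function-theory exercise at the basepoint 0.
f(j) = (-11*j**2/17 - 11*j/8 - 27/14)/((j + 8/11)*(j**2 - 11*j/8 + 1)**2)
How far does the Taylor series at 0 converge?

Denominator factor (j + 8/11): pole of order 1 at -8/11, modulus 8/11.
Denominator factor (j**2 - 11*j/8 + 1)^2: discriminant -135/64, complex-conjugate roots (11/16) + ((3/16)*sqrt(15))*i and (11/16) - ((3/16)*sqrt(15))*i; poles of order 2, moduli 1 and 1.
The radius of convergence is the smallest modulus among the singular points: 8/11.

The radius of convergence is 8/11.


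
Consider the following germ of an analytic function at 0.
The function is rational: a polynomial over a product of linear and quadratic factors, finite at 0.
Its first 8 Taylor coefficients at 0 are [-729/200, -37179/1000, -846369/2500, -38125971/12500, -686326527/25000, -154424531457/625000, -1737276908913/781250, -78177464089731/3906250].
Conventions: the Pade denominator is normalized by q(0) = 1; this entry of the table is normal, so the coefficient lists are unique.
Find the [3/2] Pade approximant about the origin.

Taylor coefficients needed (read off): a_0 = -729/200, a_1 = -37179/1000, a_2 = -846369/2500, a_3 = -38125971/12500, a_4 = -686326527/25000, a_5 = -154424531457/625000.
Write the denominator as Q(λ) = 1 + q1*λ + q2*λ^2. Requiring Q*f - P = O(λ^6) with deg P <= 3 kills the coefficients of λ^4..λ^5 in Q*f:
  λ^4: a_4 + q1*a_3 + q2*a_2 = 0, i.e. -686326527/25000 + (-38125971/12500)*q1 + (-846369/2500)*q2 = 0.
  λ^5: a_5 + q1*a_4 + q2*a_3 = 0, i.e. -154424531457/625000 + (-686326527/25000)*q1 + (-38125971/12500)*q2 = 0.
Solving this linear system: q1 = -346368/35515, q2 = 2405979/355150.
The numerator is Q*f truncated at degree 3: P0 = a_0 = -729/200; P1 = a_1 + q1*a_0 = -2316033/1420600; P2 = a_2 + q1*a_1 + q2*a_0 = -1830519/2841200; P3 = a_3 + q1*a_2 + q2*a_1 = -531441/2841200.

The Pade approximant has numerator coefficients [-729/200, -2316033/1420600, -1830519/2841200, -531441/2841200]; denominator coefficients [1, -346368/35515, 2405979/355150].


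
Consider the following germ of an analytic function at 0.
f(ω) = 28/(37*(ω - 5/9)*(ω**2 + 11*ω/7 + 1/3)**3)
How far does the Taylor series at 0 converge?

The radius of convergence is 11/14 - (1/42)*sqrt(501).

Denominator factor (ω**2 + 11*ω/7 + 1/3)^3: discriminant 167/147, real irrational roots -11/14 + (1/42)*sqrt(501) and -11/14 - (1/42)*sqrt(501); poles of order 3, moduli 11/14 - (1/42)*sqrt(501) and 11/14 + (1/42)*sqrt(501).
Denominator factor (ω - 5/9): pole of order 1 at 5/9, modulus 5/9.
The radius of convergence is the smallest modulus among the singular points: 11/14 - (1/42)*sqrt(501).


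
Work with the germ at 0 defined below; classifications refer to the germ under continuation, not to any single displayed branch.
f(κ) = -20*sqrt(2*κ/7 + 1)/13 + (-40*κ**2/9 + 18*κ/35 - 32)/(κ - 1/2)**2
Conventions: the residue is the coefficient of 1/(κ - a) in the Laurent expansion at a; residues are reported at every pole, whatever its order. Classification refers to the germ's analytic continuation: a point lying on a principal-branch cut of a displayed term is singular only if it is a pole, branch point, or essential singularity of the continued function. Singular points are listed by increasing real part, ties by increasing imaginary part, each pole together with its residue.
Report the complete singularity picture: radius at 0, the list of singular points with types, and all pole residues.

Radius of convergence at 0: 1/2.
At -7/2: an algebraic (square-root) branch point.
At 1/2: a pole of order 2; residue -1238/315.

Denominator factor (κ - 1/2)^2: pole of order 2 at 1/2, modulus 1/2.
Branch term (-20/13)*sqrt(1 - κ/(-7/2)): its argument vanishes at κ = -7/2, a square-root branch point, modulus 7/2.
The radius of convergence is the smallest modulus among the singular points: 1/2.
The branch term is analytic at 1/2 and contributes nothing to the residue; only the rational part matters.
At the order-2 pole 1/2 set g(κ) = (κ - (1/2))^2*(rational part) = -40*κ**2/9 + 18*κ/35 - 32.
Order-2 pole: residue = g'(a); g'(1/2) = -1238/315, so the residue is -1238/315.
List the singular points by increasing real part (a conjugate pair: the negative imaginary part first).


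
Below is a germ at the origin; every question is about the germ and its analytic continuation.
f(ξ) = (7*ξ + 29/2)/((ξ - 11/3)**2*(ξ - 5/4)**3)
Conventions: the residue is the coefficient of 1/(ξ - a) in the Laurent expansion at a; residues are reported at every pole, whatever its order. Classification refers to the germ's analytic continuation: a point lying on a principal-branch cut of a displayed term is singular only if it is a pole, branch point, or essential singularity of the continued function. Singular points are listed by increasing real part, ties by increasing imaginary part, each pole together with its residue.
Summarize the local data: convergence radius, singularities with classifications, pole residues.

Denominator factor (ξ - 11/3)^2: pole of order 2 at 11/3, modulus 11/3.
Denominator factor (ξ - 5/4)^3: pole of order 3 at 5/4, modulus 5/4.
The radius of convergence is the smallest modulus among the singular points: 5/4.
At the order-3 pole 5/4 set g(ξ) = (ξ - (5/4))^3*f(ξ) = (7*ξ + 29/2)/(ξ - 11/3)**2.
Order-3 pole: residue = g''(a)/2; g''(5/4) = 4295808/707281, so the residue is 2147904/707281.
At the order-2 pole 11/3 set g(ξ) = (ξ - (11/3))^2*f(ξ) = (7*ξ + 29/2)/(ξ - 5/4)**3.
Order-2 pole: residue = g'(a); g'(11/3) = -2147904/707281, so the residue is -2147904/707281.
List the singular points by increasing real part (a conjugate pair: the negative imaginary part first).

Radius of convergence at 0: 5/4.
At 5/4: a pole of order 3; residue 2147904/707281.
At 11/3: a pole of order 2; residue -2147904/707281.


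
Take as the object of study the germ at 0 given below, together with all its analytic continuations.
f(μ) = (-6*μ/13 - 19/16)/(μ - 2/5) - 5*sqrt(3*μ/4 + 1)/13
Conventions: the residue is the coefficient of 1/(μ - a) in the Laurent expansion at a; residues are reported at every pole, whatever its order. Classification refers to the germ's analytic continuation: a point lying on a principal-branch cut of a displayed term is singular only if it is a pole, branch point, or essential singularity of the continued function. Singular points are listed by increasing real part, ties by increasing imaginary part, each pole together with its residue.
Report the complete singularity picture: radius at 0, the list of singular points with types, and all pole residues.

Denominator factor (μ - 2/5): pole of order 1 at 2/5, modulus 2/5.
Branch term (-5/13)*sqrt(1 - μ/(-4/3)): its argument vanishes at μ = -4/3, a square-root branch point, modulus 4/3.
The radius of convergence is the smallest modulus among the singular points: 2/5.
The branch term is analytic at 2/5 and contributes nothing to the residue; only the rational part matters.
At the order-1 pole 2/5 set g(μ) = (μ - (2/5))*(rational part) = -6*μ/13 - 19/16.
Simple pole: residue = g(a) at a = 2/5, which is -1427/1040.
List the singular points by increasing real part (a conjugate pair: the negative imaginary part first).

Radius of convergence at 0: 2/5.
At -4/3: an algebraic (square-root) branch point.
At 2/5: a pole of order 1; residue -1427/1040.


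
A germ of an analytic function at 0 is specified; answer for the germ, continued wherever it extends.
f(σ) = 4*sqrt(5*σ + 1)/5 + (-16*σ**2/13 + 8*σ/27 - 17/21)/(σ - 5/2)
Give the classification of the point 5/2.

The denominator factor σ - 5/2 vanishes at 5/2 and appears to the power 1; the numerator there equals -19069/2457, nonzero, and no other factor vanishes.
The branch terms are analytic at this point.
Hence a pole whose order is the multiplicity, 1.

The point is a pole of order 1.


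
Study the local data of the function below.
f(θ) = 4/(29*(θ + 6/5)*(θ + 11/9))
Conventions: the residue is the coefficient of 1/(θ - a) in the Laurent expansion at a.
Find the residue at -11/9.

At the order-1 pole -11/9 set g(θ) = (θ - (-11/9))*f(θ) = 4/(29*(θ + 6/5)).
Simple pole: residue = g(a) at a = -11/9, which is -180/29.

The residue is -180/29.


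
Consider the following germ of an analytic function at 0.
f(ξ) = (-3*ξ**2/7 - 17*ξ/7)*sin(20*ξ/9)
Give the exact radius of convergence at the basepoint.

The factor sin(20*ξ/9) is entire and contributes no finite singular point.
The polynomial part has no poles.
No finite singular points: the Taylor series at 0 converges everywhere.

The radius of convergence is infinite.


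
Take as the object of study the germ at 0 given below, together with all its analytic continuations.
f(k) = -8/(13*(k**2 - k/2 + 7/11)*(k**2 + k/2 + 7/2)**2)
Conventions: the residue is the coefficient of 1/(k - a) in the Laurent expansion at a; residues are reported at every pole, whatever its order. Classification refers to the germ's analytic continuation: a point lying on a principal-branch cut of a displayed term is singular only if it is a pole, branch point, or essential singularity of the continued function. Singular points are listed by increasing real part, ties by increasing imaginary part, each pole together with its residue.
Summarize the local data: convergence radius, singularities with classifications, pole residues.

Radius of convergence at 0: (1/11)*sqrt(77).
At (-1/4) - ((1/4)*sqrt(55))*i: a pole of order 2; residue (-1458776/80277925) + ((1857368/883057175)*sqrt(55))*i.
At (-1/4) + ((1/4)*sqrt(55))*i: a pole of order 2; residue (-1458776/80277925) - ((1857368/883057175)*sqrt(55))*i.
At (1/4) - ((1/44)*sqrt(1111))*i: a pole of order 1; residue (1458776/80277925) - ((8546472/8108070425)*sqrt(1111))*i.
At (1/4) + ((1/44)*sqrt(1111))*i: a pole of order 1; residue (1458776/80277925) + ((8546472/8108070425)*sqrt(1111))*i.


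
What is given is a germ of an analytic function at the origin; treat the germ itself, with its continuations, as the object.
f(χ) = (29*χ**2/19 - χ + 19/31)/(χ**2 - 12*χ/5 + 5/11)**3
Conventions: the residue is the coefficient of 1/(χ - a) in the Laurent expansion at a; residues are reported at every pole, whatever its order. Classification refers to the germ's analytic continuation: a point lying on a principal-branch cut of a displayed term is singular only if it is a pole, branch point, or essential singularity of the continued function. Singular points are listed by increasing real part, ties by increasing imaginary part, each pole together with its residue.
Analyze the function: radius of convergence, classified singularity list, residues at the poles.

Denominator factor (χ**2 - 12*χ/5 + 5/11)^3: discriminant 1084/275, real irrational roots 6/5 + (1/55)*sqrt(2981) and 6/5 - (1/55)*sqrt(2981); poles of order 3, moduli 6/5 + (1/55)*sqrt(2981) and 6/5 - (1/55)*sqrt(2981).
The radius of convergence is the smallest modulus among the singular points: 6/5 - (1/55)*sqrt(2981).
The factor χ**2 - 12*χ/5 + 5/11 splits as (χ - a)(χ - a') with a = 6/5 - (1/55)*sqrt(2981), a' = 6/5 + (1/55)*sqrt(2981). At the order-3 pole a set g(χ) = (χ - a)^3*f(χ) = [29*χ**2/19 - χ + 19/31] / (χ - a')^3.
Order-3 pole: residue = g''(a)/2; g''(6/5 - (1/55)*sqrt(2981)) = -(370629875/46890315916)*sqrt(2981), so the residue is -(370629875/93780631832)*sqrt(2981).
The factor χ**2 - 12*χ/5 + 5/11 splits as (χ - a)(χ - a') with a = 6/5 + (1/55)*sqrt(2981), a' = 6/5 - (1/55)*sqrt(2981). At the order-3 pole a set g(χ) = (χ - a)^3*f(χ) = [29*χ**2/19 - χ + 19/31] / (χ - a')^3.
Order-3 pole: residue = g''(a)/2; g''(6/5 + (1/55)*sqrt(2981)) = (370629875/46890315916)*sqrt(2981), so the residue is (370629875/93780631832)*sqrt(2981).
List the singular points by increasing real part (a conjugate pair: the negative imaginary part first).

Radius of convergence at 0: 6/5 - (1/55)*sqrt(2981).
At 6/5 - (1/55)*sqrt(2981): a pole of order 3; residue -(370629875/93780631832)*sqrt(2981).
At 6/5 + (1/55)*sqrt(2981): a pole of order 3; residue (370629875/93780631832)*sqrt(2981).


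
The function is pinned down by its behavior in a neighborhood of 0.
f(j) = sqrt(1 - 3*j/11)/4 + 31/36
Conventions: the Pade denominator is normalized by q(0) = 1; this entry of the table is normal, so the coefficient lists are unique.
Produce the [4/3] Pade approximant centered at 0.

Taylor coefficients needed (expand at 0): a_0 = 10/9, a_1 = -3/88, a_2 = -9/3872, a_3 = -27/85184, a_4 = -405/7496192, a_5 = -1701/164916224, a_6 = -15309/7256313856, a_7 = -6561/14512627712.
Write the denominator as Q(j) = 1 + q1*j + q2*j^2 + q3*j^3. Requiring Q*f - P = O(j^8) with deg P <= 4 kills the coefficients of j^5..j^7 in Q*f:
  j^5: a_5 + q1*a_4 + q2*a_3 + q3*a_2 = 0, i.e. -1701/164916224 + (-405/7496192)*q1 + (-27/85184)*q2 + (-9/3872)*q3 = 0.
  j^6: a_6 + q1*a_5 + q2*a_4 + q3*a_3 = 0, i.e. -15309/7256313856 + (-1701/164916224)*q1 + (-405/7496192)*q2 + (-27/85184)*q3 = 0.
  j^7: a_7 + q1*a_6 + q2*a_5 + q3*a_4 = 0, i.e. -6561/14512627712 + (-15309/7256313856)*q1 + (-1701/164916224)*q2 + (-405/7496192)*q3 = 0.
Solving this linear system: q1 = -9/22, q2 = 45/968, q3 = -27/21296.
The numerator is Q*f truncated at degree 4: P0 = a_0 = 10/9; P1 = a_1 + q1*a_0 = -43/88; P2 = a_2 + q1*a_1 + q2*a_0 = 245/3872; P3 = a_3 + q1*a_2 + q2*a_1 + q3*a_0 = -201/85184; P4 = a_4 + q1*a_3 + q2*a_2 + q3*a_1 = 81/7496192.

The Pade approximant has numerator coefficients [10/9, -43/88, 245/3872, -201/85184, 81/7496192]; denominator coefficients [1, -9/22, 45/968, -27/21296].


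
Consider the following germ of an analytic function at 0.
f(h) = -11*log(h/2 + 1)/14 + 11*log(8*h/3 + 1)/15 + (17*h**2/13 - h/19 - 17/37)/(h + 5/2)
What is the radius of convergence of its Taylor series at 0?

Denominator factor (h + 5/2): pole of order 1 at -5/2, modulus 5/2.
Branch term (11/15)*log(1 - h/(-3/8)): its argument vanishes at h = -3/8, a logarithmic branch point, modulus 3/8.
Branch term (-11/14)*log(1 - h/(-2)): its argument vanishes at h = -2, a logarithmic branch point, modulus 2.
The radius of convergence is the smallest modulus among the singular points: 3/8.

The radius of convergence is 3/8.


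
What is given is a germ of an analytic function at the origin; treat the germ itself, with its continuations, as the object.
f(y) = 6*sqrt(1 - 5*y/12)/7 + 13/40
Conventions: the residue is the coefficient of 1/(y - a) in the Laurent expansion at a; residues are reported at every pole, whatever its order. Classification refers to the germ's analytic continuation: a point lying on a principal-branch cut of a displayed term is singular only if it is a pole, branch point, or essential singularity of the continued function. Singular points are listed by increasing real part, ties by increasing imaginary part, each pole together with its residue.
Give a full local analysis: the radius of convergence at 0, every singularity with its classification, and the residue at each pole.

Branch term (6/7)*sqrt(1 - y/(12/5)): its argument vanishes at y = 12/5, a square-root branch point, modulus 12/5.
The radius of convergence is the smallest modulus among the singular points: 12/5.

Radius of convergence at 0: 12/5.
At 12/5: an algebraic (square-root) branch point.


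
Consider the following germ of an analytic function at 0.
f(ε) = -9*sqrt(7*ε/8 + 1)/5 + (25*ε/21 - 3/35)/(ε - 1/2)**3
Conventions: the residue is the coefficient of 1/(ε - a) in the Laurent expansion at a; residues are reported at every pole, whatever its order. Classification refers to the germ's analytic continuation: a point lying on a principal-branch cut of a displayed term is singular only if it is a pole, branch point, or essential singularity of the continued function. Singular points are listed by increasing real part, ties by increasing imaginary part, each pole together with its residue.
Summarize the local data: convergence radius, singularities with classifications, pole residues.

Radius of convergence at 0: 1/2.
At -8/7: an algebraic (square-root) branch point.
At 1/2: a pole of order 3; residue 0.

Denominator factor (ε - 1/2)^3: pole of order 3 at 1/2, modulus 1/2.
Branch term (-9/5)*sqrt(1 - ε/(-8/7)): its argument vanishes at ε = -8/7, a square-root branch point, modulus 8/7.
The radius of convergence is the smallest modulus among the singular points: 1/2.
The branch term is analytic at 1/2 and contributes nothing to the residue; only the rational part matters.
At the order-3 pole 1/2 set g(ε) = (ε - (1/2))^3*(rational part) = 25*ε/21 - 3/35.
Order-3 pole: residue = g''(a)/2; g''(1/2) = 0, so the residue is 0.
List the singular points by increasing real part (a conjugate pair: the negative imaginary part first).


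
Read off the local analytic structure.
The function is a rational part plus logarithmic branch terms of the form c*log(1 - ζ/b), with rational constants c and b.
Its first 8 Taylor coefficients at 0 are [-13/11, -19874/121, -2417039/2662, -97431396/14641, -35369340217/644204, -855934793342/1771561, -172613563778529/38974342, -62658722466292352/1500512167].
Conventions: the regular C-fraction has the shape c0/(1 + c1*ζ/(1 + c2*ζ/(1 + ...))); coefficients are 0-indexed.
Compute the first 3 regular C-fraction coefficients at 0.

Taylor coefficients (read off): a_0 = -13/11, a_1 = -19874/121, a_2 = -2417039/2662.
c0 = a_0 = -13/11. Peel one level at a time: if S = 1 + c*ζ/S' with S'(0) = 1, then c is the ζ-coefficient of S and S' = c*ζ/(S - 1).
S_1 = c0/f = 1 + (-19874/143)*ζ + (6268845/338)*ζ^2 + ...; c1 = -19874/143.
S_2 = c1*ζ/(S_1 - 1) = 1 + (68957295/516724)*ζ + ...; c2 = 68957295/516724.

The regular C-fraction coefficients are [-13/11, -19874/143, 68957295/516724].


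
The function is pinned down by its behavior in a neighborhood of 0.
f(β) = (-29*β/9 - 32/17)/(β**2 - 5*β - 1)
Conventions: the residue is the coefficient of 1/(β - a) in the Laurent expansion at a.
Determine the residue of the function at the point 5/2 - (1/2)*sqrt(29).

The residue is -29/18 + (3041/8874)*sqrt(29).

The factor β**2 - 5*β - 1 splits as (β - a)(β - a') with a = 5/2 - (1/2)*sqrt(29), a' = 5/2 + (1/2)*sqrt(29). At the order-1 pole a set g(β) = (β - a)*f(β) = [-29*β/9 - 32/17] / (β - a').
Simple pole: residue = g(a) at a = 5/2 - (1/2)*sqrt(29), which is -29/18 + (3041/8874)*sqrt(29).


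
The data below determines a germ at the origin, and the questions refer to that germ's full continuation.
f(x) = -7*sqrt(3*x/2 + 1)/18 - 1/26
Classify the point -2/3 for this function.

The term (-7/18)*sqrt(1 - x/(-2/3)) has argument 1 - -2/3/(-2/3) = 0 at -2/3: a square-root (algebraic, two-sheeted) branch point; the remaining terms are analytic or single-valued there.

The point is an algebraic (square-root) branch point.


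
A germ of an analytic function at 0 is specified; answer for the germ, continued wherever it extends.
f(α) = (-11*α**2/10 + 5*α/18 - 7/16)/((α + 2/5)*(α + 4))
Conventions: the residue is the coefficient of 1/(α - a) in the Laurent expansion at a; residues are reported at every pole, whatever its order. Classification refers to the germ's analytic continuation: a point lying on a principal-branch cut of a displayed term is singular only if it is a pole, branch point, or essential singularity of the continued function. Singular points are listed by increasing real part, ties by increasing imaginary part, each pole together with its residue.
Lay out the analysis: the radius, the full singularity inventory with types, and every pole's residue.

Radius of convergence at 0: 2/5.
At -4: a pole of order 1; residue 13787/2592.
At -2/5: a pole of order 1; residue -13043/64800.

Denominator factor (α + 2/5): pole of order 1 at -2/5, modulus 2/5.
Denominator factor (α + 4): pole of order 1 at -4, modulus 4.
The radius of convergence is the smallest modulus among the singular points: 2/5.
At the order-1 pole -4 set g(α) = (α - (-4))*f(α) = (-11*α**2/10 + 5*α/18 - 7/16)/(α + 2/5).
Simple pole: residue = g(a) at a = -4, which is 13787/2592.
At the order-1 pole -2/5 set g(α) = (α - (-2/5))*f(α) = (-11*α**2/10 + 5*α/18 - 7/16)/(α + 4).
Simple pole: residue = g(a) at a = -2/5, which is -13043/64800.
List the singular points by increasing real part (a conjugate pair: the negative imaginary part first).


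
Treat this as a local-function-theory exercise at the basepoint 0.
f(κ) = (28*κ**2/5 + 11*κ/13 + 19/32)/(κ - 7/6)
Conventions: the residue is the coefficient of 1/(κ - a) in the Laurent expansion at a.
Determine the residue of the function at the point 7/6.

At the order-1 pole 7/6 set g(κ) = (κ - (7/6))*f(κ) = 28*κ**2/5 + 11*κ/13 + 19/32.
Simple pole: residue = g(a) at a = 7/6, which is 172283/18720.

The residue is 172283/18720.


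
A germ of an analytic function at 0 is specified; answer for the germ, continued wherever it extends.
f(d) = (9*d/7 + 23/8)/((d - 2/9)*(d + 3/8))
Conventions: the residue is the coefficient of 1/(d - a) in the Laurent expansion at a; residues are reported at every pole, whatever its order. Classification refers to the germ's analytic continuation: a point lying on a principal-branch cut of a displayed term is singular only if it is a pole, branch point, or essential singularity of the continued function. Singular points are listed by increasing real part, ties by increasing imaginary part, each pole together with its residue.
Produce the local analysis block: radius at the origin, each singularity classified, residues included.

Denominator factor (d - 2/9): pole of order 1 at 2/9, modulus 2/9.
Denominator factor (d + 3/8): pole of order 1 at -3/8, modulus 3/8.
The radius of convergence is the smallest modulus among the singular points: 2/9.
At the order-1 pole -3/8 set g(d) = (d - (-3/8))*f(d) = (9*d/7 + 23/8)/(d - 2/9).
Simple pole: residue = g(a) at a = -3/8, which is -1206/301.
At the order-1 pole 2/9 set g(d) = (d - (2/9))*f(d) = (9*d/7 + 23/8)/(d + 3/8).
Simple pole: residue = g(a) at a = 2/9, which is 1593/301.
List the singular points by increasing real part (a conjugate pair: the negative imaginary part first).

Radius of convergence at 0: 2/9.
At -3/8: a pole of order 1; residue -1206/301.
At 2/9: a pole of order 1; residue 1593/301.


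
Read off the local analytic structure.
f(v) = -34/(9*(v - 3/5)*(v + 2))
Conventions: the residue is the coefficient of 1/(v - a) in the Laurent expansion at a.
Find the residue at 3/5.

At the order-1 pole 3/5 set g(v) = (v - (3/5))*f(v) = -34/(9*(v + 2)).
Simple pole: residue = g(a) at a = 3/5, which is -170/117.

The residue is -170/117.


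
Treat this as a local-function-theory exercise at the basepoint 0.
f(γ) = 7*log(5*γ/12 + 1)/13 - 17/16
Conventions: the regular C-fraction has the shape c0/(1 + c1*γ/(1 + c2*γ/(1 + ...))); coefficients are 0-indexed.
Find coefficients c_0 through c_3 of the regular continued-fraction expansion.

The regular C-fraction coefficients are [-17/16, 140/663, -5/1768, -1105/216].

Taylor coefficients (expand at 0): a_0 = -17/16, a_1 = 35/156, a_2 = -175/3744, a_3 = 875/67392.
c0 = a_0 = -17/16. Peel one level at a time: if S = 1 + c*γ/S' with S'(0) = 1, then c is the γ-coefficient of S and S' = c*γ/(S - 1).
S_1 = c0/f = 1 + (140/663)*γ + (175/293046)*γ^2 + ...; c1 = 140/663.
S_2 = c1*γ/(S_1 - 1) = 1 + (-5/1768)*γ + (-25/1728)*γ^2 + ...; c2 = -5/1768.
S_3 = c2*γ/(S_2 - 1) = 1 + (-1105/216)*γ + ...; c3 = -1105/216.


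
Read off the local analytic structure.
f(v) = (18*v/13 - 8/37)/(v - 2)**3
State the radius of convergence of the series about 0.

Denominator factor (v - 2)^3: pole of order 3 at 2, modulus 2.
The radius of convergence is the smallest modulus among the singular points: 2.

The radius of convergence is 2.


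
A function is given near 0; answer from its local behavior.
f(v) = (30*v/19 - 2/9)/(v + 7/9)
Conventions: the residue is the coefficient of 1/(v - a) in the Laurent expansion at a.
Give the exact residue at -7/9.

At the order-1 pole -7/9 set g(v) = (v - (-7/9))*f(v) = 30*v/19 - 2/9.
Simple pole: residue = g(a) at a = -7/9, which is -248/171.

The residue is -248/171.


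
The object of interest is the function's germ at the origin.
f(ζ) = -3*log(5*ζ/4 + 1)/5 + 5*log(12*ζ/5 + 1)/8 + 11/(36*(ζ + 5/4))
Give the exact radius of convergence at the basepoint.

Denominator factor (ζ + 5/4): pole of order 1 at -5/4, modulus 5/4.
Branch term (5/8)*log(1 - ζ/(-5/12)): its argument vanishes at ζ = -5/12, a logarithmic branch point, modulus 5/12.
Branch term (-3/5)*log(1 - ζ/(-4/5)): its argument vanishes at ζ = -4/5, a logarithmic branch point, modulus 4/5.
The radius of convergence is the smallest modulus among the singular points: 5/12.

The radius of convergence is 5/12.


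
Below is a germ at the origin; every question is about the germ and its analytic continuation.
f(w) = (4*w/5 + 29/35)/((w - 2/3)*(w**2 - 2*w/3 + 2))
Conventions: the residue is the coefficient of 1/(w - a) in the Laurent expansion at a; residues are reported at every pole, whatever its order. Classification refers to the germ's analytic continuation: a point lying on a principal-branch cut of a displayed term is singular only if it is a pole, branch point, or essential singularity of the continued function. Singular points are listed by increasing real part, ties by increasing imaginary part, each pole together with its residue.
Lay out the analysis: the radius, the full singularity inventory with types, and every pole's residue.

Radius of convergence at 0: 2/3.
At (1/3) - ((1/3)*sqrt(17))*i: a pole of order 1; residue (-143/420) + ((361/7140)*sqrt(17))*i.
At (1/3) + ((1/3)*sqrt(17))*i: a pole of order 1; residue (-143/420) - ((361/7140)*sqrt(17))*i.
At 2/3: a pole of order 1; residue 143/210.

Denominator factor (w - 2/3): pole of order 1 at 2/3, modulus 2/3.
Denominator factor (w**2 - 2*w/3 + 2): discriminant -68/9, complex-conjugate roots (1/3) + ((1/3)*sqrt(17))*i and (1/3) - ((1/3)*sqrt(17))*i; poles of order 1, moduli sqrt(2) and sqrt(2).
The radius of convergence is the smallest modulus among the singular points: 2/3.
The factor w**2 - 2*w/3 + 2 splits as (w - a)(w - a') with a = (1/3) - ((1/3)*sqrt(17))*i, a' = (1/3) + ((1/3)*sqrt(17))*i. At the order-1 pole a set g(w) = (w - a)*f(w) = [(4*w/5 + 29/35)/(w - 2/3)] / (w - a').
Simple pole: residue = g(a) at a = (1/3) - ((1/3)*sqrt(17))*i, which is (-143/420) + ((361/7140)*sqrt(17))*i.
The factor w**2 - 2*w/3 + 2 splits as (w - a)(w - a') with a = (1/3) + ((1/3)*sqrt(17))*i, a' = (1/3) - ((1/3)*sqrt(17))*i. At the order-1 pole a set g(w) = (w - a)*f(w) = [(4*w/5 + 29/35)/(w - 2/3)] / (w - a').
Simple pole: residue = g(a) at a = (1/3) + ((1/3)*sqrt(17))*i, which is (-143/420) - ((361/7140)*sqrt(17))*i.
At the order-1 pole 2/3 set g(w) = (w - (2/3))*f(w) = (4*w/5 + 29/35)/(w**2 - 2*w/3 + 2).
Simple pole: residue = g(a) at a = 2/3, which is 143/210.
List the singular points by increasing real part (a conjugate pair: the negative imaginary part first).


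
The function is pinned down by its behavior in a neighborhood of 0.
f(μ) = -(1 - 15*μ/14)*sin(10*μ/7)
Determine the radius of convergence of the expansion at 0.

The radius of convergence is infinite.

The factor -sin(10*μ/7) is entire and contributes no finite singular point.
The polynomial part has no poles.
No finite singular points: the Taylor series at 0 converges everywhere.


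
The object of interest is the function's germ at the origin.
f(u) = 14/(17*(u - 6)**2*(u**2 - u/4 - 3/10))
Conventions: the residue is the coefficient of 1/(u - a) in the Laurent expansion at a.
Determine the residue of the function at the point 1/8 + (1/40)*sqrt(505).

The residue is 8225/1988388 + (195055/200827188)*sqrt(505).

The factor u**2 - u/4 - 3/10 splits as (u - a)(u - a') with a = 1/8 + (1/40)*sqrt(505), a' = 1/8 - (1/40)*sqrt(505). At the order-1 pole a set g(u) = (u - a)*f(u) = [14/(17*(u - 6)**2)] / (u - a').
Simple pole: residue = g(a) at a = 1/8 + (1/40)*sqrt(505), which is 8225/1988388 + (195055/200827188)*sqrt(505).


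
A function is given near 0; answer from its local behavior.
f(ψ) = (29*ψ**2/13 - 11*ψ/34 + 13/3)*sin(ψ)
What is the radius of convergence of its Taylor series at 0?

The factor sin(ψ) is entire and contributes no finite singular point.
The polynomial part has no poles.
No finite singular points: the Taylor series at 0 converges everywhere.

The radius of convergence is infinite.


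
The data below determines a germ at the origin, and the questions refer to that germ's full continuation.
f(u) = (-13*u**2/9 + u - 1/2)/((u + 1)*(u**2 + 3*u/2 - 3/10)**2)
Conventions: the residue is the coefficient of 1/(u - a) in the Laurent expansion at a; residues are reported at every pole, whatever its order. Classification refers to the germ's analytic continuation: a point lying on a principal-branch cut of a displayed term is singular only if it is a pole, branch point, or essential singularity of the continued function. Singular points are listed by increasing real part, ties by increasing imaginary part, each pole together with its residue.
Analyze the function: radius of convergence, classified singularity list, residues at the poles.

Radius of convergence at 0: -3/4 + (1/20)*sqrt(345).
At -3/4 - (1/20)*sqrt(345): a pole of order 2; residue 1325/576 + (98795/914112)*sqrt(345).
At -1: a pole of order 1; residue -1325/288.
At -3/4 + (1/20)*sqrt(345): a pole of order 2; residue 1325/576 - (98795/914112)*sqrt(345).

Denominator factor (u**2 + 3*u/2 - 3/10)^2: discriminant 69/20, real irrational roots -3/4 + (1/20)*sqrt(345) and -3/4 - (1/20)*sqrt(345); poles of order 2, moduli -3/4 + (1/20)*sqrt(345) and 3/4 + (1/20)*sqrt(345).
Denominator factor (u + 1): pole of order 1 at -1, modulus 1.
The radius of convergence is the smallest modulus among the singular points: -3/4 + (1/20)*sqrt(345).
The factor u**2 + 3*u/2 - 3/10 splits as (u - a)(u - a') with a = -3/4 - (1/20)*sqrt(345), a' = -3/4 + (1/20)*sqrt(345). At the order-2 pole a set g(u) = (u - a)^2*f(u) = [(-13*u**2/9 + u - 1/2)/(u + 1)] / (u - a')^2.
Order-2 pole: residue = g'(a); g'(-3/4 - (1/20)*sqrt(345)) = 1325/576 + (98795/914112)*sqrt(345), so the residue is 1325/576 + (98795/914112)*sqrt(345).
At the order-1 pole -1 set g(u) = (u - (-1))*f(u) = (-13*u**2/9 + u - 1/2)/(u**2 + 3*u/2 - 3/10)**2.
Simple pole: residue = g(a) at a = -1, which is -1325/288.
The factor u**2 + 3*u/2 - 3/10 splits as (u - a)(u - a') with a = -3/4 + (1/20)*sqrt(345), a' = -3/4 - (1/20)*sqrt(345). At the order-2 pole a set g(u) = (u - a)^2*f(u) = [(-13*u**2/9 + u - 1/2)/(u + 1)] / (u - a')^2.
Order-2 pole: residue = g'(a); g'(-3/4 + (1/20)*sqrt(345)) = 1325/576 - (98795/914112)*sqrt(345), so the residue is 1325/576 - (98795/914112)*sqrt(345).
List the singular points by increasing real part (a conjugate pair: the negative imaginary part first).


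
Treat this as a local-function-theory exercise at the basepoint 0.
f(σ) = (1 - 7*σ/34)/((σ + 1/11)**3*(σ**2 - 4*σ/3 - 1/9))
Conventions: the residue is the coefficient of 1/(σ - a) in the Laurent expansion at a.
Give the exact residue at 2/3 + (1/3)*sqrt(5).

The factor σ**2 - 4*σ/3 - 1/9 splits as (σ - a)(σ - a') with a = 2/3 + (1/3)*sqrt(5), a' = 2/3 - (1/3)*sqrt(5). At the order-1 pole a set g(σ) = (σ - a)*f(σ) = [(1 - 7*σ/34)/(σ + 1/11)**3] / (σ - a').
Simple pole: residue = g(a) at a = 2/3 + (1/3)*sqrt(5), which is -2540422467/13600 + (568056159/6800)*sqrt(5).

The residue is -2540422467/13600 + (568056159/6800)*sqrt(5).


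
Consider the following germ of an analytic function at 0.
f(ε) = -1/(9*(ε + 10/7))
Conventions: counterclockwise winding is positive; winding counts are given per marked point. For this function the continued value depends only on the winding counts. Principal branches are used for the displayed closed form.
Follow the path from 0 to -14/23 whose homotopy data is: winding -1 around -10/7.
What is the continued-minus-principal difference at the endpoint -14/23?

Continued minus principal equals 0.

The function is rational, hence single-valued: continuing it around any pole returns the same value, so the difference is 0.


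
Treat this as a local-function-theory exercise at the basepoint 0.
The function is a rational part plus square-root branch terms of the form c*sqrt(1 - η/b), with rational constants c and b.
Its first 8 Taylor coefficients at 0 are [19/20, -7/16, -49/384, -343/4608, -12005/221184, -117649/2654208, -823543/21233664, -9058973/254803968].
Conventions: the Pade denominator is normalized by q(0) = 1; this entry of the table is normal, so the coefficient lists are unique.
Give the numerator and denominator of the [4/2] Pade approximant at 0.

The Pade approximant has numerator coefficients [19/20, -623/360, 7301/8640, -343/4608, -2401/663552]; denominator coefficients [1, -49/36, 343/864].

Taylor coefficients needed (read off): a_0 = 19/20, a_1 = -7/16, a_2 = -49/384, a_3 = -343/4608, a_4 = -12005/221184, a_5 = -117649/2654208, a_6 = -823543/21233664.
Write the denominator as Q(η) = 1 + q1*η + q2*η^2. Requiring Q*f - P = O(η^7) with deg P <= 4 kills the coefficients of η^5..η^6 in Q*f:
  η^5: a_5 + q1*a_4 + q2*a_3 = 0, i.e. -117649/2654208 + (-12005/221184)*q1 + (-343/4608)*q2 = 0.
  η^6: a_6 + q1*a_5 + q2*a_4 = 0, i.e. -823543/21233664 + (-117649/2654208)*q1 + (-12005/221184)*q2 = 0.
Solving this linear system: q1 = -49/36, q2 = 343/864.
The numerator is Q*f truncated at degree 4: P0 = a_0 = 19/20; P1 = a_1 + q1*a_0 = -623/360; P2 = a_2 + q1*a_1 + q2*a_0 = 7301/8640; P3 = a_3 + q1*a_2 + q2*a_1 = -343/4608; P4 = a_4 + q1*a_3 + q2*a_2 = -2401/663552.


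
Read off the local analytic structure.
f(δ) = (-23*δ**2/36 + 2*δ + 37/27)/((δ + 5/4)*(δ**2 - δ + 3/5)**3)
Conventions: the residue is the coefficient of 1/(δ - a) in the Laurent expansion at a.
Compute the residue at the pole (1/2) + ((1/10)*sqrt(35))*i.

The residue is (14708000/549353259) - ((290236475/549353259)*sqrt(35))*i.


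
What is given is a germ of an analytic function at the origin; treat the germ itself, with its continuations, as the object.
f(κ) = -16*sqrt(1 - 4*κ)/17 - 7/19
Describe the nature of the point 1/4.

The point is an algebraic (square-root) branch point.

The term (-16/17)*sqrt(1 - κ/(1/4)) has argument 1 - 1/4/(1/4) = 0 at 1/4: a square-root (algebraic, two-sheeted) branch point; the remaining terms are analytic or single-valued there.


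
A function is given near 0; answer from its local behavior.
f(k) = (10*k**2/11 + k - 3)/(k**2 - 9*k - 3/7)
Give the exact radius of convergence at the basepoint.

Denominator factor (k**2 - 9*k - 3/7): discriminant 579/7, real irrational roots 9/2 + (1/14)*sqrt(4053) and 9/2 - (1/14)*sqrt(4053); poles of order 1, moduli 9/2 + (1/14)*sqrt(4053) and -9/2 + (1/14)*sqrt(4053).
The radius of convergence is the smallest modulus among the singular points: -9/2 + (1/14)*sqrt(4053).

The radius of convergence is -9/2 + (1/14)*sqrt(4053).


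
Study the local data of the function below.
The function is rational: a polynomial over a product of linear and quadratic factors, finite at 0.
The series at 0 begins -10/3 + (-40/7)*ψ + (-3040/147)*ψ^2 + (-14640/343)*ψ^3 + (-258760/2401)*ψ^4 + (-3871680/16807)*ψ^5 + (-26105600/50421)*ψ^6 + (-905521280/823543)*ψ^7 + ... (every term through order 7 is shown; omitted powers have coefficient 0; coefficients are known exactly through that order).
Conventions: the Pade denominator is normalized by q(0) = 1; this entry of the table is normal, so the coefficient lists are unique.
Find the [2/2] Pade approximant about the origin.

Taylor coefficients needed (read off): a_0 = -10/3, a_1 = -40/7, a_2 = -3040/147, a_3 = -14640/343, a_4 = -258760/2401.
Write the denominator as Q(ψ) = 1 + q1*ψ + q2*ψ^2. Requiring Q*f - P = O(ψ^5) with deg P <= 2 kills the coefficients of ψ^3..ψ^4 in Q*f:
  ψ^3: a_3 + q1*a_2 + q2*a_1 = 0, i.e. -14640/343 + (-3040/147)*q1 + (-40/7)*q2 = 0.
  ψ^4: a_4 + q1*a_3 + q2*a_2 = 0, i.e. -258760/2401 + (-14640/343)*q1 + (-3040/147)*q2 = 0.
Solving this linear system: q1 = -25227/17374, q2 = -134664/60809.
The numerator is Q*f truncated at degree 2: P0 = a_0 = -10/3; P1 = a_1 + q1*a_0 = -1085/1241; P2 = a_2 + q1*a_1 + q2*a_0 = -18620/3723.

The Pade approximant has numerator coefficients [-10/3, -1085/1241, -18620/3723]; denominator coefficients [1, -25227/17374, -134664/60809].
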